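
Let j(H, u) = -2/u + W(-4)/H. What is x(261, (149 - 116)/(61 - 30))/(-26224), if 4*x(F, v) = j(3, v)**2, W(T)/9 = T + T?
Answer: -182329/28557936 ≈ -0.0063845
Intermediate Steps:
W(T) = 18*T (W(T) = 9*(T + T) = 9*(2*T) = 18*T)
j(H, u) = -72/H - 2/u (j(H, u) = -2/u + (18*(-4))/H = -2/u - 72/H = -72/H - 2/u)
x(F, v) = (-24 - 2/v)**2/4 (x(F, v) = (-72/3 - 2/v)**2/4 = (-72*1/3 - 2/v)**2/4 = (-24 - 2/v)**2/4)
x(261, (149 - 116)/(61 - 30))/(-26224) = ((1 + 12*((149 - 116)/(61 - 30)))**2/((149 - 116)/(61 - 30))**2)/(-26224) = ((1 + 12*(33/31))**2/(33/31)**2)*(-1/26224) = (961*(1 + 396/31)**2/1089)*(-1/26224) = (961*(427/31)**2/1089)*(-1/26224) = ((961/1089)*(182329/961))*(-1/26224) = (182329/1089)*(-1/26224) = -182329/28557936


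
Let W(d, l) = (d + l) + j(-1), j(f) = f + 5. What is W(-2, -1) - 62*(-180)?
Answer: 11161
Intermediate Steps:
j(f) = 5 + f
W(d, l) = 4 + d + l (W(d, l) = (d + l) + (5 - 1) = (d + l) + 4 = 4 + d + l)
W(-2, -1) - 62*(-180) = (4 - 2 - 1) - 62*(-180) = 1 + 11160 = 11161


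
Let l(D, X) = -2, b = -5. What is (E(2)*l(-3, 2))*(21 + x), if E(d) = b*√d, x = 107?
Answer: 1280*√2 ≈ 1810.2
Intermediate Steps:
E(d) = -5*√d
(E(2)*l(-3, 2))*(21 + x) = (-5*√2*(-2))*(21 + 107) = (10*√2)*128 = 1280*√2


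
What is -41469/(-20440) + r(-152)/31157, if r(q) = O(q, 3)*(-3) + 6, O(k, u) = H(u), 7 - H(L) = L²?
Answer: 184613559/90978440 ≈ 2.0292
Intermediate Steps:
H(L) = 7 - L²
O(k, u) = 7 - u²
r(q) = 12 (r(q) = (7 - 1*3²)*(-3) + 6 = (7 - 1*9)*(-3) + 6 = (7 - 9)*(-3) + 6 = -2*(-3) + 6 = 6 + 6 = 12)
-41469/(-20440) + r(-152)/31157 = -41469/(-20440) + 12/31157 = -41469*(-1/20440) + 12*(1/31157) = 41469/20440 + 12/31157 = 184613559/90978440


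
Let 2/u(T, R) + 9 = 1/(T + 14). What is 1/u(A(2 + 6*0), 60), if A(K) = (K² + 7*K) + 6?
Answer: -341/76 ≈ -4.4868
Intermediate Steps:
A(K) = 6 + K² + 7*K
u(T, R) = 2/(-9 + 1/(14 + T)) (u(T, R) = 2/(-9 + 1/(T + 14)) = 2/(-9 + 1/(14 + T)))
1/u(A(2 + 6*0), 60) = 1/(2*(-14 - (6 + (2 + 6*0)² + 7*(2 + 6*0)))/(125 + 9*(6 + (2 + 6*0)² + 7*(2 + 6*0)))) = 1/(2*(-14 - (6 + (2 + 0)² + 7*(2 + 0)))/(125 + 9*(6 + (2 + 0)² + 7*(2 + 0)))) = 1/(2*(-14 - (6 + 2² + 7*2))/(125 + 9*(6 + 2² + 7*2))) = 1/(2*(-14 - (6 + 4 + 14))/(125 + 9*(6 + 4 + 14))) = 1/(2*(-14 - 1*24)/(125 + 9*24)) = 1/(2*(-14 - 24)/(125 + 216)) = 1/(2*(-38)/341) = 1/(2*(1/341)*(-38)) = 1/(-76/341) = -341/76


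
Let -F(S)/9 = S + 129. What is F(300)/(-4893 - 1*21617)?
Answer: 351/2410 ≈ 0.14564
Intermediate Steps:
F(S) = -1161 - 9*S (F(S) = -9*(S + 129) = -9*(129 + S) = -1161 - 9*S)
F(300)/(-4893 - 1*21617) = (-1161 - 9*300)/(-4893 - 1*21617) = (-1161 - 2700)/(-4893 - 21617) = -3861/(-26510) = -3861*(-1/26510) = 351/2410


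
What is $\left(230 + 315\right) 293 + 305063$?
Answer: $464748$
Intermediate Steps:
$\left(230 + 315\right) 293 + 305063 = 545 \cdot 293 + 305063 = 159685 + 305063 = 464748$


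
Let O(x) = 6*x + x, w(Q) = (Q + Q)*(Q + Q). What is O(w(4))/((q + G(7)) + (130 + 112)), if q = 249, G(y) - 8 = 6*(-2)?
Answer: 448/487 ≈ 0.91992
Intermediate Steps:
G(y) = -4 (G(y) = 8 + 6*(-2) = 8 - 12 = -4)
w(Q) = 4*Q² (w(Q) = (2*Q)*(2*Q) = 4*Q²)
O(x) = 7*x
O(w(4))/((q + G(7)) + (130 + 112)) = (7*(4*4²))/((249 - 4) + (130 + 112)) = (7*(4*16))/(245 + 242) = (7*64)/487 = 448*(1/487) = 448/487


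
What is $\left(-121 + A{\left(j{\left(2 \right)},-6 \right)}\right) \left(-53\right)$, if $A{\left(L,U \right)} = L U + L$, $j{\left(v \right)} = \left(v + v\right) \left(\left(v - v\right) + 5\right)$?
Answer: $11713$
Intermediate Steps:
$j{\left(v \right)} = 10 v$ ($j{\left(v \right)} = 2 v \left(0 + 5\right) = 2 v 5 = 10 v$)
$A{\left(L,U \right)} = L + L U$
$\left(-121 + A{\left(j{\left(2 \right)},-6 \right)}\right) \left(-53\right) = \left(-121 + 10 \cdot 2 \left(1 - 6\right)\right) \left(-53\right) = \left(-121 + 20 \left(-5\right)\right) \left(-53\right) = \left(-121 - 100\right) \left(-53\right) = \left(-221\right) \left(-53\right) = 11713$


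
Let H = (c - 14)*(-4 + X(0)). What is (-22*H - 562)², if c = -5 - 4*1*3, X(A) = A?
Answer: 10824100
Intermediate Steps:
c = -17 (c = -5 - 4*3 = -5 - 12 = -17)
H = 124 (H = (-17 - 14)*(-4 + 0) = -31*(-4) = 124)
(-22*H - 562)² = (-22*124 - 562)² = (-2728 - 562)² = (-3290)² = 10824100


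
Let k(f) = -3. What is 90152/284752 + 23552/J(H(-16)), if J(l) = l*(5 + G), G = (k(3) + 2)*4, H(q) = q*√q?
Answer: 11269/35594 + 368*I ≈ 0.3166 + 368.0*I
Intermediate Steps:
H(q) = q^(3/2)
G = -4 (G = (-3 + 2)*4 = -1*4 = -4)
J(l) = l (J(l) = l*(5 - 4) = l*1 = l)
90152/284752 + 23552/J(H(-16)) = 90152/284752 + 23552/((-16)^(3/2)) = 90152*(1/284752) + 23552/((-64*I)) = 11269/35594 + 23552*(I/64) = 11269/35594 + 368*I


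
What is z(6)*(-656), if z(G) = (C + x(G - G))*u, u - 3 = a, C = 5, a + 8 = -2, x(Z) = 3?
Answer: 36736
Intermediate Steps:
a = -10 (a = -8 - 2 = -10)
u = -7 (u = 3 - 10 = -7)
z(G) = -56 (z(G) = (5 + 3)*(-7) = 8*(-7) = -56)
z(6)*(-656) = -56*(-656) = 36736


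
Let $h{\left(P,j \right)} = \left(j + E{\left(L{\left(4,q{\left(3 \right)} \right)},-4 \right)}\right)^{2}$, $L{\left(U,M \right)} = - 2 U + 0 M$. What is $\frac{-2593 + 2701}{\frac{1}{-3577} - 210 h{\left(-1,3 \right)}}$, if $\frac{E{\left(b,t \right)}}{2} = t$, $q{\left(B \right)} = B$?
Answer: $- \frac{386316}{18779251} \approx -0.020571$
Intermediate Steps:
$L{\left(U,M \right)} = - 2 U$ ($L{\left(U,M \right)} = - 2 U + 0 = - 2 U$)
$E{\left(b,t \right)} = 2 t$
$h{\left(P,j \right)} = \left(-8 + j\right)^{2}$ ($h{\left(P,j \right)} = \left(j + 2 \left(-4\right)\right)^{2} = \left(j - 8\right)^{2} = \left(-8 + j\right)^{2}$)
$\frac{-2593 + 2701}{\frac{1}{-3577} - 210 h{\left(-1,3 \right)}} = \frac{-2593 + 2701}{\frac{1}{-3577} - 210 \left(-8 + 3\right)^{2}} = \frac{108}{- \frac{1}{3577} - 210 \left(-5\right)^{2}} = \frac{108}{- \frac{1}{3577} - 5250} = \frac{108}{- \frac{18779251}{3577}} = 108 \left(- \frac{3577}{18779251}\right) = - \frac{386316}{18779251}$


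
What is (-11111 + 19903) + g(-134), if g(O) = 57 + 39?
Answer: 8888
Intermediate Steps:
g(O) = 96
(-11111 + 19903) + g(-134) = (-11111 + 19903) + 96 = 8792 + 96 = 8888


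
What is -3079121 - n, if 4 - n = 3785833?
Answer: 706708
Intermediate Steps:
n = -3785829 (n = 4 - 1*3785833 = 4 - 3785833 = -3785829)
-3079121 - n = -3079121 - 1*(-3785829) = -3079121 + 3785829 = 706708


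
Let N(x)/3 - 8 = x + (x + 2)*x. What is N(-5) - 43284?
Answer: -43230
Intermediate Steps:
N(x) = 24 + 3*x + 3*x*(2 + x) (N(x) = 24 + 3*(x + (x + 2)*x) = 24 + 3*(x + (2 + x)*x) = 24 + 3*(x + x*(2 + x)) = 24 + (3*x + 3*x*(2 + x)) = 24 + 3*x + 3*x*(2 + x))
N(-5) - 43284 = (24 + 3*(-5)² + 9*(-5)) - 43284 = (24 + 3*25 - 45) - 43284 = (24 + 75 - 45) - 43284 = 54 - 43284 = -43230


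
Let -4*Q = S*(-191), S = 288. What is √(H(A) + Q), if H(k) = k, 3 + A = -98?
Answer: √13651 ≈ 116.84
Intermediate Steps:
A = -101 (A = -3 - 98 = -101)
Q = 13752 (Q = -72*(-191) = -¼*(-55008) = 13752)
√(H(A) + Q) = √(-101 + 13752) = √13651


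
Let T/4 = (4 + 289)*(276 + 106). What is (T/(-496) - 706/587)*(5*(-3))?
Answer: 493410795/36394 ≈ 13557.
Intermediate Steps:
T = 447704 (T = 4*((4 + 289)*(276 + 106)) = 4*(293*382) = 4*111926 = 447704)
(T/(-496) - 706/587)*(5*(-3)) = (447704/(-496) - 706/587)*(5*(-3)) = (447704*(-1/496) - 706*1/587)*(-15) = (-55963/62 - 706/587)*(-15) = -32894053/36394*(-15) = 493410795/36394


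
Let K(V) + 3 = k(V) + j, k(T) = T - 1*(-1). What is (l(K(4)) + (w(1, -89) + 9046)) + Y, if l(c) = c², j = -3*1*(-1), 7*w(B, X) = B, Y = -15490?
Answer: -44932/7 ≈ -6418.9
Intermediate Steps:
w(B, X) = B/7
k(T) = 1 + T (k(T) = T + 1 = 1 + T)
j = 3 (j = -3*(-1) = 3)
K(V) = 1 + V (K(V) = -3 + ((1 + V) + 3) = -3 + (4 + V) = 1 + V)
(l(K(4)) + (w(1, -89) + 9046)) + Y = ((1 + 4)² + ((⅐)*1 + 9046)) - 15490 = (5² + (⅐ + 9046)) - 15490 = (25 + 63323/7) - 15490 = 63498/7 - 15490 = -44932/7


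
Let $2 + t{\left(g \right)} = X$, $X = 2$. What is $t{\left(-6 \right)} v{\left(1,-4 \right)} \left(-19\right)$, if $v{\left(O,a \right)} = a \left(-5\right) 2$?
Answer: $0$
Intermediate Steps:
$t{\left(g \right)} = 0$ ($t{\left(g \right)} = -2 + 2 = 0$)
$v{\left(O,a \right)} = - 10 a$ ($v{\left(O,a \right)} = - 5 a 2 = - 10 a$)
$t{\left(-6 \right)} v{\left(1,-4 \right)} \left(-19\right) = 0 \left(\left(-10\right) \left(-4\right)\right) \left(-19\right) = 0 \cdot 40 \left(-19\right) = 0 \left(-19\right) = 0$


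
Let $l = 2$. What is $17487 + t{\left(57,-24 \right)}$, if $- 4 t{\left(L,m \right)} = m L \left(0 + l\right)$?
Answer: $18171$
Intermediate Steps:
$t{\left(L,m \right)} = - \frac{L m}{2}$ ($t{\left(L,m \right)} = - \frac{m L \left(0 + 2\right)}{4} = - \frac{m L 2}{4} = - \frac{m 2 L}{4} = - \frac{2 L m}{4} = - \frac{L m}{2}$)
$17487 + t{\left(57,-24 \right)} = 17487 - \frac{57}{2} \left(-24\right) = 17487 + 684 = 18171$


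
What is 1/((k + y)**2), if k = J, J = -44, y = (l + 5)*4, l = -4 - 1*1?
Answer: 1/1936 ≈ 0.00051653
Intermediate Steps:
l = -5 (l = -4 - 1 = -5)
y = 0 (y = (-5 + 5)*4 = 0*4 = 0)
k = -44
1/((k + y)**2) = 1/((-44 + 0)**2) = 1/((-44)**2) = 1/1936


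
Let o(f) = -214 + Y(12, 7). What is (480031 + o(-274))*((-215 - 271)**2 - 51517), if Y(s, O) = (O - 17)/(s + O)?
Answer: 1683628504327/19 ≈ 8.8612e+10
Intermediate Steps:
Y(s, O) = (-17 + O)/(O + s)
o(f) = -4076/19 (o(f) = -214 + (-17 + 7)/(7 + 12) = -214 - 10/19 = -4076/19)
(480031 + o(-274))*((-215 - 271)**2 - 51517) = (480031 - 4076/19)*((-215 - 271)**2 - 51517) = 9116513*((-486)**2 - 51517)/19 = 9116513*(236196 - 51517)/19 = (9116513/19)*184679 = 1683628504327/19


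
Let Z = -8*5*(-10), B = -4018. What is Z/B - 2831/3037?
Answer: -6294879/6101333 ≈ -1.0317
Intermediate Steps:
Z = 400 (Z = -40*(-10) = 400)
Z/B - 2831/3037 = 400/(-4018) - 2831/3037 = 400*(-1/4018) - 2831*1/3037 = -200/2009 - 2831/3037 = -6294879/6101333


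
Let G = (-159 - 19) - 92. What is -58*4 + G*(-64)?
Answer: 17048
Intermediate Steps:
G = -270 (G = -178 - 92 = -270)
-58*4 + G*(-64) = -58*4 - 270*(-64) = -232 + 17280 = 17048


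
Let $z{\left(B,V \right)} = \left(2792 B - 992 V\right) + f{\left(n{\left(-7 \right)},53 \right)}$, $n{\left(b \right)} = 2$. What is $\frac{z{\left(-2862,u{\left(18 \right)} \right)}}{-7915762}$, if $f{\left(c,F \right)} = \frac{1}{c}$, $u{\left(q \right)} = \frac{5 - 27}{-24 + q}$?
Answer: $\frac{47966045}{47494572} \approx 1.0099$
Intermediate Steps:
$u{\left(q \right)} = - \frac{22}{-24 + q}$
$z{\left(B,V \right)} = \frac{1}{2} - 992 V + 2792 B$ ($z{\left(B,V \right)} = \left(2792 B - 992 V\right) + \frac{1}{2} = \left(- 992 V + 2792 B\right) + \frac{1}{2} = \frac{1}{2} - 992 V + 2792 B$)
$\frac{z{\left(-2862,u{\left(18 \right)} \right)}}{-7915762} = \frac{\frac{1}{2} - 992 \left(- \frac{22}{-24 + 18}\right) + 2792 \left(-2862\right)}{-7915762} = \left(\frac{1}{2} - 992 \left(- \frac{22}{-6}\right) - 7990704\right) \left(- \frac{1}{7915762}\right) = \left(\frac{1}{2} - 992 \left(\left(-22\right) \left(- \frac{1}{6}\right)\right) - 7990704\right) \left(- \frac{1}{7915762}\right) = \left(\frac{1}{2} - \frac{10912}{3} - 7990704\right) \left(- \frac{1}{7915762}\right) = \left(- \frac{47966045}{6}\right) \left(- \frac{1}{7915762}\right) = \frac{47966045}{47494572}$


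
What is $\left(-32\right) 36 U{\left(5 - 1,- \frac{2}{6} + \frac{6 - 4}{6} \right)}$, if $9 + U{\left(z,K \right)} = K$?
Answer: $10368$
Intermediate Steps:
$U{\left(z,K \right)} = -9 + K$
$\left(-32\right) 36 U{\left(5 - 1,- \frac{2}{6} + \frac{6 - 4}{6} \right)} = \left(-32\right) 36 \left(-9 - \left(\frac{1}{3} - \frac{6 - 4}{6}\right)\right) = - 1152 \left(-9 + \left(\left(-2\right) \frac{1}{6} + 2 \cdot \frac{1}{6}\right)\right) = - 1152 \left(-9 + \left(- \frac{1}{3} + \frac{1}{3}\right)\right) = - 1152 \left(-9 + 0\right) = \left(-1152\right) \left(-9\right) = 10368$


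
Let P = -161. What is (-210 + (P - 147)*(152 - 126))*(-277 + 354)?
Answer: -632786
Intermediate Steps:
(-210 + (P - 147)*(152 - 126))*(-277 + 354) = (-210 + (-161 - 147)*(152 - 126))*(-277 + 354) = (-210 - 308*26)*77 = (-210 - 8008)*77 = -8218*77 = -632786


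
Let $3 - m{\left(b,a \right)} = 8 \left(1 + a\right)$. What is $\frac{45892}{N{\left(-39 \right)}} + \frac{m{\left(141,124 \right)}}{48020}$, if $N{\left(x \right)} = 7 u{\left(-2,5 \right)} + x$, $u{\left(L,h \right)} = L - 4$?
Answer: $- \frac{2203814597}{3889620} \approx -566.59$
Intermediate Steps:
$u{\left(L,h \right)} = -4 + L$
$N{\left(x \right)} = -42 + x$ ($N{\left(x \right)} = 7 \left(-4 - 2\right) + x = 7 \left(-6\right) + x = -42 + x$)
$m{\left(b,a \right)} = -5 - 8 a$ ($m{\left(b,a \right)} = 3 - 8 \left(1 + a\right) = 3 - \left(8 + 8 a\right) = -5 - 8 a$)
$\frac{45892}{N{\left(-39 \right)}} + \frac{m{\left(141,124 \right)}}{48020} = \frac{45892}{-42 - 39} + \frac{-5 - 992}{48020} = \frac{45892}{-81} + \left(-5 - 992\right) \frac{1}{48020} = 45892 \left(- \frac{1}{81}\right) - \frac{997}{48020} = - \frac{45892}{81} - \frac{997}{48020} = - \frac{2203814597}{3889620}$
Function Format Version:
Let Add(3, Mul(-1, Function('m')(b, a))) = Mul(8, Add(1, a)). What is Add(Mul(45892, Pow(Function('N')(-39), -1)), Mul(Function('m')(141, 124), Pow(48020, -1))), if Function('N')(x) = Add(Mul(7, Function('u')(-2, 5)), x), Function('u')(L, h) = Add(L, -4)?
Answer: Rational(-2203814597, 3889620) ≈ -566.59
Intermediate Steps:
Function('u')(L, h) = Add(-4, L)
Function('N')(x) = Add(-42, x) (Function('N')(x) = Add(Mul(7, Add(-4, -2)), x) = Add(Mul(7, -6), x) = Add(-42, x))
Function('m')(b, a) = Add(-5, Mul(-8, a)) (Function('m')(b, a) = Add(3, Mul(-1, Mul(8, Add(1, a)))) = Add(3, Mul(-1, Add(8, Mul(8, a)))) = Add(3, Add(-8, Mul(-8, a))) = Add(-5, Mul(-8, a)))
Add(Mul(45892, Pow(Function('N')(-39), -1)), Mul(Function('m')(141, 124), Pow(48020, -1))) = Add(Mul(45892, Pow(Add(-42, -39), -1)), Mul(Add(-5, Mul(-8, 124)), Pow(48020, -1))) = Add(Mul(45892, Pow(-81, -1)), Mul(Add(-5, -992), Rational(1, 48020))) = Add(Mul(45892, Rational(-1, 81)), Mul(-997, Rational(1, 48020))) = Add(Rational(-45892, 81), Rational(-997, 48020)) = Rational(-2203814597, 3889620)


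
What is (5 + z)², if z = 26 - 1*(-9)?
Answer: 1600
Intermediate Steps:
z = 35 (z = 26 + 9 = 35)
(5 + z)² = (5 + 35)² = 40² = 1600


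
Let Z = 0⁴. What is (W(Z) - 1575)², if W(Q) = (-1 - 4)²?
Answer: 2402500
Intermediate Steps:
Z = 0
W(Q) = 25 (W(Q) = (-5)² = 25)
(W(Z) - 1575)² = (25 - 1575)² = (-1550)² = 2402500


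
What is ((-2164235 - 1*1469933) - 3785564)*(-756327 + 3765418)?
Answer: -22326648783612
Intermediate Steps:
((-2164235 - 1*1469933) - 3785564)*(-756327 + 3765418) = ((-2164235 - 1469933) - 3785564)*3009091 = (-3634168 - 3785564)*3009091 = -7419732*3009091 = -22326648783612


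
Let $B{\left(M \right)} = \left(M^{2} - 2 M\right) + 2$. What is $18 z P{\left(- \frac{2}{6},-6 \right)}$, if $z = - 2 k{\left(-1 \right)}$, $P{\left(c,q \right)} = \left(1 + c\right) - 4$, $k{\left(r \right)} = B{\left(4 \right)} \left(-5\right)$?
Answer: $-6000$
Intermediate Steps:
$B{\left(M \right)} = 2 + M^{2} - 2 M$
$k{\left(r \right)} = -50$ ($k{\left(r \right)} = \left(2 + 4^{2} - 8\right) \left(-5\right) = \left(2 + 16 - 8\right) \left(-5\right) = 10 \left(-5\right) = -50$)
$P{\left(c,q \right)} = -3 + c$
$z = 100$ ($z = \left(-2\right) \left(-50\right) = 100$)
$18 z P{\left(- \frac{2}{6},-6 \right)} = 18 \cdot 100 \left(-3 - \frac{2}{6}\right) = 1800 \left(-3 - \frac{1}{3}\right) = 1800 \left(- \frac{10}{3}\right) = -6000$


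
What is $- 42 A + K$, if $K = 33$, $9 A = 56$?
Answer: $- \frac{685}{3} \approx -228.33$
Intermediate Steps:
$A = \frac{56}{9}$ ($A = \frac{1}{9} \cdot 56 = \frac{56}{9} \approx 6.2222$)
$- 42 A + K = \left(-42\right) \frac{56}{9} + 33 = - \frac{784}{3} + 33 = - \frac{685}{3}$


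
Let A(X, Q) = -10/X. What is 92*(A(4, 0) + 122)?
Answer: 10994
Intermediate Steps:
92*(A(4, 0) + 122) = 92*(-10/4 + 122) = 92*(-10*¼ + 122) = 92*(-5/2 + 122) = 92*(239/2) = 10994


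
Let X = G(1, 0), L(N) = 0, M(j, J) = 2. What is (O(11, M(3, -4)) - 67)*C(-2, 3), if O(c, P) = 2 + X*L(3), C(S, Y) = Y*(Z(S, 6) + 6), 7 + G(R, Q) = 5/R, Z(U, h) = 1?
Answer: -1365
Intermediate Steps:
G(R, Q) = -7 + 5/R
X = -2 (X = -7 + 5/1 = -7 + 5*1 = -7 + 5 = -2)
C(S, Y) = 7*Y (C(S, Y) = Y*(1 + 6) = Y*7 = 7*Y)
O(c, P) = 2 (O(c, P) = 2 - 2*0 = 2 + 0 = 2)
(O(11, M(3, -4)) - 67)*C(-2, 3) = (2 - 67)*(7*3) = -65*21 = -1365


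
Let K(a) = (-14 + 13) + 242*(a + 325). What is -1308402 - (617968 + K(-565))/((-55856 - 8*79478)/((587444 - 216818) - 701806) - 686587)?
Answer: -14875421821061865/11369159549 ≈ -1.3084e+6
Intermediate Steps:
K(a) = 78649 + 242*a (K(a) = -1 + 242*(325 + a) = -1 + (78650 + 242*a) = 78649 + 242*a)
-1308402 - (617968 + K(-565))/((-55856 - 8*79478)/((587444 - 216818) - 701806) - 686587) = -1308402 - (617968 + (78649 + 242*(-565)))/((-55856 - 8*79478)/((587444 - 216818) - 701806) - 686587) = -1308402 - (617968 + (78649 - 136730))/((-55856 - 635824)/(370626 - 701806) - 686587) = -1308402 - (617968 - 58081)/(-691680/(-331180) - 686587) = -1308402 - 559887/(-691680*(-1/331180) - 686587) = -1308402 - 559887/(34584/16559 - 686587) = -1308402 - 559887/(-11369159549/16559) = -1308402 - 559887*(-16559)/11369159549 = -1308402 - 1*(-9271168833/11369159549) = -1308402 + 9271168833/11369159549 = -14875421821061865/11369159549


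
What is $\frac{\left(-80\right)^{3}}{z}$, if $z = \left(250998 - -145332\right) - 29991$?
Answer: $- \frac{512000}{366339} \approx -1.3976$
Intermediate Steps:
$z = 366339$ ($z = \left(250998 + 145332\right) - 29991 = 396330 - 29991 = 366339$)
$\frac{\left(-80\right)^{3}}{z} = \frac{\left(-80\right)^{3}}{366339} = \left(-512000\right) \frac{1}{366339} = - \frac{512000}{366339}$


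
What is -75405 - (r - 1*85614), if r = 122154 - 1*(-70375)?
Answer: -182320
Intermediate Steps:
r = 192529 (r = 122154 + 70375 = 192529)
-75405 - (r - 1*85614) = -75405 - (192529 - 1*85614) = -75405 - (192529 - 85614) = -75405 - 1*106915 = -75405 - 106915 = -182320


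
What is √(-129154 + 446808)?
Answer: √317654 ≈ 563.61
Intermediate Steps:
√(-129154 + 446808) = √317654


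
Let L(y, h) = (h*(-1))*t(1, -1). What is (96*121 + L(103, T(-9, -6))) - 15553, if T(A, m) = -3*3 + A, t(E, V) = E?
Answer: -3919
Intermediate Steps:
T(A, m) = -9 + A
L(y, h) = -h (L(y, h) = (h*(-1))*1 = -h*1 = -h)
(96*121 + L(103, T(-9, -6))) - 15553 = (96*121 - (-9 - 9)) - 15553 = (11616 - 1*(-18)) - 15553 = (11616 + 18) - 15553 = 11634 - 15553 = -3919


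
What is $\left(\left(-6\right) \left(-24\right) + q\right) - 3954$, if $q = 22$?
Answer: $-3788$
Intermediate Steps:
$\left(\left(-6\right) \left(-24\right) + q\right) - 3954 = \left(\left(-6\right) \left(-24\right) + 22\right) - 3954 = \left(144 + 22\right) - 3954 = 166 - 3954 = -3788$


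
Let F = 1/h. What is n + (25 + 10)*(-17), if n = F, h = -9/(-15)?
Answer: -1780/3 ≈ -593.33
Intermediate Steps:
h = ⅗ (h = -9*(-1/15) = ⅗ ≈ 0.60000)
F = 5/3 (F = 1/(⅗) = 5/3 ≈ 1.6667)
n = 5/3 ≈ 1.6667
n + (25 + 10)*(-17) = 5/3 + (25 + 10)*(-17) = 5/3 + 35*(-17) = 5/3 - 595 = -1780/3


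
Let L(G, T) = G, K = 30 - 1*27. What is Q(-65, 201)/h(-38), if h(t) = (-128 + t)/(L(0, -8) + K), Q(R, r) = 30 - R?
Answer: -285/166 ≈ -1.7169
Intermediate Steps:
K = 3 (K = 30 - 27 = 3)
h(t) = -128/3 + t/3 (h(t) = (-128 + t)/(0 + 3) = (-128 + t)/3 = (-128 + t)*(⅓) = -128/3 + t/3)
Q(-65, 201)/h(-38) = (30 - 1*(-65))/(-128/3 + (⅓)*(-38)) = (30 + 65)/(-128/3 - 38/3) = 95/(-166/3) = 95*(-3/166) = -285/166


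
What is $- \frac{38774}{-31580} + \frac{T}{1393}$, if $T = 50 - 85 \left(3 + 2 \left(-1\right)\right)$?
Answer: $\frac{3779063}{3142210} \approx 1.2027$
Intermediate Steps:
$T = -35$ ($T = 50 - 85 \left(3 - 2\right) = 50 - 85 = -35$)
$- \frac{38774}{-31580} + \frac{T}{1393} = - \frac{38774}{-31580} - \frac{35}{1393} = \left(-38774\right) \left(- \frac{1}{31580}\right) - \frac{5}{199} = \frac{19387}{15790} - \frac{5}{199} = \frac{3779063}{3142210}$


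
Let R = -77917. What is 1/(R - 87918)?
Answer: -1/165835 ≈ -6.0301e-6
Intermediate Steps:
1/(R - 87918) = 1/(-77917 - 87918) = 1/(-165835) = -1/165835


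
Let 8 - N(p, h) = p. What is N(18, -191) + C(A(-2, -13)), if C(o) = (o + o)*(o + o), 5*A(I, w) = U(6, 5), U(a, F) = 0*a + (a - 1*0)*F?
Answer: 134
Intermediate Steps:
U(a, F) = F*a (U(a, F) = 0 + (a + 0)*F = 0 + a*F = 0 + F*a = F*a)
N(p, h) = 8 - p
A(I, w) = 6 (A(I, w) = (5*6)/5 = (⅕)*30 = 6)
C(o) = 4*o² (C(o) = (2*o)*(2*o) = 4*o²)
N(18, -191) + C(A(-2, -13)) = (8 - 1*18) + 4*6² = (8 - 18) + 4*36 = -10 + 144 = 134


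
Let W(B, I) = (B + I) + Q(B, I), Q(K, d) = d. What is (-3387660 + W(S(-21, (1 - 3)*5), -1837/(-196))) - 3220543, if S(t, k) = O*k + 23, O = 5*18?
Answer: -647688003/98 ≈ -6.6091e+6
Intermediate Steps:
O = 90
S(t, k) = 23 + 90*k (S(t, k) = 90*k + 23 = 23 + 90*k)
W(B, I) = B + 2*I (W(B, I) = (B + I) + I = B + 2*I)
(-3387660 + W(S(-21, (1 - 3)*5), -1837/(-196))) - 3220543 = (-3387660 + ((23 + 90*((1 - 3)*5)) + 2*(-1837/(-196)))) - 3220543 = (-3387660 + ((23 + 90*(-2*5)) + 2*(-1837*(-1/196)))) - 3220543 = (-3387660 + ((23 + 90*(-10)) + 2*(1837/196))) - 3220543 = (-3387660 + ((23 - 900) + 1837/98)) - 3220543 = (-3387660 + (-877 + 1837/98)) - 3220543 = (-3387660 - 84109/98) - 3220543 = -332074789/98 - 3220543 = -647688003/98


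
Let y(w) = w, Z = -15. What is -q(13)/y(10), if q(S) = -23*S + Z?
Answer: 157/5 ≈ 31.400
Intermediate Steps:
q(S) = -15 - 23*S (q(S) = -23*S - 15 = -15 - 23*S)
-q(13)/y(10) = -(-15 - 23*13)/10 = -(-15 - 299)/10 = -(-314)/10 = -1*(-157/5) = 157/5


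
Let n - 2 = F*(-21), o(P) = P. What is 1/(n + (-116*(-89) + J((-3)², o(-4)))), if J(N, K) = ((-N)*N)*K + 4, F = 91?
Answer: 1/8743 ≈ 0.00011438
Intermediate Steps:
J(N, K) = 4 - K*N² (J(N, K) = (-N²)*K + 4 = -K*N² + 4 = 4 - K*N²)
n = -1909 (n = 2 + 91*(-21) = 2 - 1911 = -1909)
1/(n + (-116*(-89) + J((-3)², o(-4)))) = 1/(-1909 + (-116*(-89) + (4 - 1*(-4)*((-3)²)²))) = 1/(-1909 + (10324 + (4 - 1*(-4)*9²))) = 1/(-1909 + (10324 + (4 - 1*(-4)*81))) = 1/(-1909 + (10324 + (4 + 324))) = 1/(-1909 + (10324 + 328)) = 1/(-1909 + 10652) = 1/8743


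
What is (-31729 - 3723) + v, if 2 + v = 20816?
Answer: -14638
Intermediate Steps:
v = 20814 (v = -2 + 20816 = 20814)
(-31729 - 3723) + v = (-31729 - 3723) + 20814 = -35452 + 20814 = -14638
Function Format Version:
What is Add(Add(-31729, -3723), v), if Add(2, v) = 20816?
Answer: -14638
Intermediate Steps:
v = 20814 (v = Add(-2, 20816) = 20814)
Add(Add(-31729, -3723), v) = Add(Add(-31729, -3723), 20814) = Add(-35452, 20814) = -14638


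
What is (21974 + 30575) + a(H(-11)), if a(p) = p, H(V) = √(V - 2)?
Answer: 52549 + I*√13 ≈ 52549.0 + 3.6056*I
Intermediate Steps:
H(V) = √(-2 + V)
(21974 + 30575) + a(H(-11)) = (21974 + 30575) + √(-2 - 11) = 52549 + √(-13) = 52549 + I*√13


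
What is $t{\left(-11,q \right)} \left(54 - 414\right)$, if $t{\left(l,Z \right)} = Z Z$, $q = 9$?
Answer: $-29160$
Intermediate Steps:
$t{\left(l,Z \right)} = Z^{2}$
$t{\left(-11,q \right)} \left(54 - 414\right) = 9^{2} \left(54 - 414\right) = 81 \left(-360\right) = -29160$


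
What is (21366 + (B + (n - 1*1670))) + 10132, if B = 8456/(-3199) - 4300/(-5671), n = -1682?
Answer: 72939610994/2591647 ≈ 28144.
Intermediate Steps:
B = -4885468/2591647 (B = 8456*(-1/3199) - 4300*(-1/5671) = -1208/457 + 4300/5671 = -4885468/2591647 ≈ -1.8851)
(21366 + (B + (n - 1*1670))) + 10132 = (21366 + (-4885468/2591647 + (-1682 - 1*1670))) + 10132 = (21366 + (-4885468/2591647 + (-1682 - 1670))) + 10132 = (21366 + (-4885468/2591647 - 3352)) + 10132 = (21366 - 8692086212/2591647) + 10132 = 46681043590/2591647 + 10132 = 72939610994/2591647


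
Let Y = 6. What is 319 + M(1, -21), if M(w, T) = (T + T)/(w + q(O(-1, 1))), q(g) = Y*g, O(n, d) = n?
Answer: 1637/5 ≈ 327.40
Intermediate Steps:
q(g) = 6*g
M(w, T) = 2*T/(-6 + w) (M(w, T) = (T + T)/(w + 6*(-1)) = (2*T)/(w - 6) = (2*T)/(-6 + w) = 2*T/(-6 + w))
319 + M(1, -21) = 319 + 2*(-21)/(-6 + 1) = 319 + 2*(-21)/(-5) = 319 + 2*(-21)*(-1/5) = 319 + 42/5 = 1637/5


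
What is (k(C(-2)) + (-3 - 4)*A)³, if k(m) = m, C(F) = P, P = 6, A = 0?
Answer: 216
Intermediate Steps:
C(F) = 6
(k(C(-2)) + (-3 - 4)*A)³ = (6 + (-3 - 4)*0)³ = (6 - 7*0)³ = (6 + 0)³ = 6³ = 216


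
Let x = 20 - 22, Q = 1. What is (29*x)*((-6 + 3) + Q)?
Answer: 116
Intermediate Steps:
x = -2
(29*x)*((-6 + 3) + Q) = (29*(-2))*((-6 + 3) + 1) = -58*(-3 + 1) = -58*(-2) = 116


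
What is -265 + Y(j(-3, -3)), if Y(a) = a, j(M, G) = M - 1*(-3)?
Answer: -265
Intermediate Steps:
j(M, G) = 3 + M (j(M, G) = M + 3 = 3 + M)
-265 + Y(j(-3, -3)) = -265 + (3 - 3) = -265 + 0 = -265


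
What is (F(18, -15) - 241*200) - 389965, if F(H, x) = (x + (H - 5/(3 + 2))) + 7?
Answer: -438156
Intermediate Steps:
F(H, x) = 6 + H + x (F(H, x) = (x + (H - 5/5)) + 7 = (x + (H - 5*⅕)) + 7 = (x + (H - 1)) + 7 = (x + (-1 + H)) + 7 = (-1 + H + x) + 7 = 6 + H + x)
(F(18, -15) - 241*200) - 389965 = ((6 + 18 - 15) - 241*200) - 389965 = (9 - 48200) - 389965 = -48191 - 389965 = -438156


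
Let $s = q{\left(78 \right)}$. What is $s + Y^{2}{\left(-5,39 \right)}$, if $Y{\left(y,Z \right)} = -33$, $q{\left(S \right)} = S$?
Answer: $1167$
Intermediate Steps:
$s = 78$
$s + Y^{2}{\left(-5,39 \right)} = 78 + \left(-33\right)^{2} = 78 + 1089 = 1167$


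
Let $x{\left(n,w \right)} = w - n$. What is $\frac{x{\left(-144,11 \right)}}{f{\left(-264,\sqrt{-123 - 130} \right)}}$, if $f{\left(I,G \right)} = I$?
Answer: $- \frac{155}{264} \approx -0.58712$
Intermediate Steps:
$\frac{x{\left(-144,11 \right)}}{f{\left(-264,\sqrt{-123 - 130} \right)}} = \frac{11 - -144}{-264} = \left(11 + 144\right) \left(- \frac{1}{264}\right) = 155 \left(- \frac{1}{264}\right) = - \frac{155}{264}$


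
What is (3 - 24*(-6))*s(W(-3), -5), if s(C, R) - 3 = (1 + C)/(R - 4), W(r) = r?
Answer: 1421/3 ≈ 473.67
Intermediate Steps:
s(C, R) = 3 + (1 + C)/(-4 + R) (s(C, R) = 3 + (1 + C)/(R - 4) = 3 + (1 + C)/(-4 + R))
(3 - 24*(-6))*s(W(-3), -5) = (3 - 24*(-6))*((-11 - 3 + 3*(-5))/(-4 - 5)) = (3 + 144)*((-11 - 3 - 15)/(-9)) = 147*(-⅑*(-29)) = 147*(29/9) = 1421/3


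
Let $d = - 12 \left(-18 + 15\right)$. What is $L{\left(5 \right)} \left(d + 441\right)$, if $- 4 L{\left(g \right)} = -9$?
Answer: $\frac{4293}{4} \approx 1073.3$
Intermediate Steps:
$L{\left(g \right)} = \frac{9}{4}$ ($L{\left(g \right)} = \left(- \frac{1}{4}\right) \left(-9\right) = \frac{9}{4}$)
$d = 36$ ($d = \left(-12\right) \left(-3\right) = 36$)
$L{\left(5 \right)} \left(d + 441\right) = \frac{9 \left(36 + 441\right)}{4} = \frac{9}{4} \cdot 477 = \frac{4293}{4}$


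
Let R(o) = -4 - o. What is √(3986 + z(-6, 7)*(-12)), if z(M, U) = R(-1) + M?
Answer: √4094 ≈ 63.984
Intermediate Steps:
z(M, U) = -3 + M (z(M, U) = (-4 - 1*(-1)) + M = (-4 + 1) + M = -3 + M)
√(3986 + z(-6, 7)*(-12)) = √(3986 + (-3 - 6)*(-12)) = √(3986 - 9*(-12)) = √(3986 + 108) = √4094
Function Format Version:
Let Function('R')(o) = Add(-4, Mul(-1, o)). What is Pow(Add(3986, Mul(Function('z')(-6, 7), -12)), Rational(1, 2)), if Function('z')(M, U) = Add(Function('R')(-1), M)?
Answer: Pow(4094, Rational(1, 2)) ≈ 63.984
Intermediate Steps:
Function('z')(M, U) = Add(-3, M) (Function('z')(M, U) = Add(Add(-4, Mul(-1, -1)), M) = Add(Add(-4, 1), M) = Add(-3, M))
Pow(Add(3986, Mul(Function('z')(-6, 7), -12)), Rational(1, 2)) = Pow(Add(3986, Mul(Add(-3, -6), -12)), Rational(1, 2)) = Pow(Add(3986, Mul(-9, -12)), Rational(1, 2)) = Pow(Add(3986, 108), Rational(1, 2)) = Pow(4094, Rational(1, 2))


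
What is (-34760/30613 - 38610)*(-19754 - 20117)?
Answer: 4284329932090/2783 ≈ 1.5395e+9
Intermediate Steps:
(-34760/30613 - 38610)*(-19754 - 20117) = (-34760*1/30613 - 38610)*(-39871) = (-3160/2783 - 38610)*(-39871) = -107454790/2783*(-39871) = 4284329932090/2783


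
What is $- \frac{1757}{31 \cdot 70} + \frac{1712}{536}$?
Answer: $\frac{49523}{20770} \approx 2.3844$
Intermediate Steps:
$- \frac{1757}{31 \cdot 70} + \frac{1712}{536} = - \frac{1757}{2170} + 1712 \cdot \frac{1}{536} = \left(-1757\right) \frac{1}{2170} + \frac{214}{67} = - \frac{251}{310} + \frac{214}{67} = \frac{49523}{20770}$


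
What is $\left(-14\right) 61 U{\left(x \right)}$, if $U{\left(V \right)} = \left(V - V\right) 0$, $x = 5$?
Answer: $0$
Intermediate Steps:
$U{\left(V \right)} = 0$ ($U{\left(V \right)} = 0 \cdot 0 = 0$)
$\left(-14\right) 61 U{\left(x \right)} = \left(-14\right) 61 \cdot 0 = \left(-854\right) 0 = 0$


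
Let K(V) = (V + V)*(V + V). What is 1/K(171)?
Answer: 1/116964 ≈ 8.5496e-6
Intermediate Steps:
K(V) = 4*V**2 (K(V) = (2*V)*(2*V) = 4*V**2)
1/K(171) = 1/(4*171**2) = 1/(4*29241) = 1/116964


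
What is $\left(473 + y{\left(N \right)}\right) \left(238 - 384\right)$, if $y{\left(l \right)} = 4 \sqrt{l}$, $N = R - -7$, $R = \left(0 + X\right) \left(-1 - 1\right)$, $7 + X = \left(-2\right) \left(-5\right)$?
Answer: $-69642$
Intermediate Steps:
$X = 3$ ($X = -7 - -10 = -7 + 10 = 3$)
$R = -6$ ($R = \left(0 + 3\right) \left(-1 - 1\right) = 3 \left(-2\right) = -6$)
$N = 1$ ($N = -6 - -7 = -6 + 7 = 1$)
$\left(473 + y{\left(N \right)}\right) \left(238 - 384\right) = \left(473 + 4 \sqrt{1}\right) \left(238 - 384\right) = \left(473 + 4 \cdot 1\right) \left(-146\right) = \left(473 + 4\right) \left(-146\right) = 477 \left(-146\right) = -69642$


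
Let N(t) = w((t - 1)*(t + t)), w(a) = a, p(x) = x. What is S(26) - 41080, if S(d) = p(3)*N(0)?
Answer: -41080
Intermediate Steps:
N(t) = 2*t*(-1 + t) (N(t) = (t - 1)*(t + t) = (-1 + t)*(2*t) = 2*t*(-1 + t))
S(d) = 0 (S(d) = 3*(2*0*(-1 + 0)) = 3*(2*0*(-1)) = 3*0 = 0)
S(26) - 41080 = 0 - 41080 = -41080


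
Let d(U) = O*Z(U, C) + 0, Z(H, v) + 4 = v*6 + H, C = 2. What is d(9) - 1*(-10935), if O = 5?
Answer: 11020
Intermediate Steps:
Z(H, v) = -4 + H + 6*v (Z(H, v) = -4 + (v*6 + H) = -4 + (6*v + H) = -4 + (H + 6*v) = -4 + H + 6*v)
d(U) = 40 + 5*U (d(U) = 5*(-4 + U + 6*2) + 0 = 5*(-4 + U + 12) + 0 = 5*(8 + U) + 0 = (40 + 5*U) + 0 = 40 + 5*U)
d(9) - 1*(-10935) = (40 + 5*9) - 1*(-10935) = (40 + 45) + 10935 = 85 + 10935 = 11020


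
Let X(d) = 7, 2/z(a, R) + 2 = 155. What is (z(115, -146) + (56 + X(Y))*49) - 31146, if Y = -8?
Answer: -4293025/153 ≈ -28059.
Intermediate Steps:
z(a, R) = 2/153 (z(a, R) = 2/(-2 + 155) = 2/153)
(z(115, -146) + (56 + X(Y))*49) - 31146 = (2/153 + (56 + 7)*49) - 31146 = (2/153 + 63*49) - 31146 = (2/153 + 3087) - 31146 = 472313/153 - 31146 = -4293025/153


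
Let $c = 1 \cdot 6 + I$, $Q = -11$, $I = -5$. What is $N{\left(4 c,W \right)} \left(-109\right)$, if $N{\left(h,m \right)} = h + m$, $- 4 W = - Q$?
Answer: $- \frac{545}{4} \approx -136.25$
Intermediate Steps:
$c = 1$ ($c = 1 \cdot 6 - 5 = 6 - 5 = 1$)
$W = - \frac{11}{4}$ ($W = - \frac{\left(-1\right) \left(-11\right)}{4} = \left(- \frac{1}{4}\right) 11 = - \frac{11}{4} \approx -2.75$)
$N{\left(4 c,W \right)} \left(-109\right) = \left(4 \cdot 1 - \frac{11}{4}\right) \left(-109\right) = \left(4 - \frac{11}{4}\right) \left(-109\right) = \frac{5}{4} \left(-109\right) = - \frac{545}{4}$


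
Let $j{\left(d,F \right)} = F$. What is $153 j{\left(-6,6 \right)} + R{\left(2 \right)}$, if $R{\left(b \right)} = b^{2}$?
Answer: $922$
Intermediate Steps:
$153 j{\left(-6,6 \right)} + R{\left(2 \right)} = 153 \cdot 6 + 2^{2} = 918 + 4 = 922$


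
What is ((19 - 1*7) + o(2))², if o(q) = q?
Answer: 196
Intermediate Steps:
((19 - 1*7) + o(2))² = ((19 - 1*7) + 2)² = ((19 - 7) + 2)² = (12 + 2)² = 14² = 196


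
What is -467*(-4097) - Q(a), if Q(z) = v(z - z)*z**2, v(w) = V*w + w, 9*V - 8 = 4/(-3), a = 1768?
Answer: 1913299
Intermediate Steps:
V = 20/27 (V = 8/9 + (4/(-3))/9 = 8/9 + (4*(-1/3))/9 = 8/9 + (1/9)*(-4/3) = 8/9 - 4/27 = 20/27 ≈ 0.74074)
v(w) = 47*w/27 (v(w) = 20*w/27 + w = 47*w/27)
Q(z) = 0 (Q(z) = (47*(z - z)/27)*z**2 = ((47/27)*0)*z**2 = 0*z**2 = 0)
-467*(-4097) - Q(a) = -467*(-4097) - 1*0 = 1913299 + 0 = 1913299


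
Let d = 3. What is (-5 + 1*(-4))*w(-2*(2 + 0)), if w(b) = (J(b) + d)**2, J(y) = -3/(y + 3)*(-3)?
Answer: -324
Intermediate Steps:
J(y) = 9/(3 + y) (J(y) = -3/(3 + y)*(-3) = 9/(3 + y))
w(b) = (3 + 9/(3 + b))**2 (w(b) = (9/(3 + b) + 3)**2 = (3 + 9/(3 + b))**2)
(-5 + 1*(-4))*w(-2*(2 + 0)) = (-5 + 1*(-4))*(9*(6 - 2*(2 + 0))**2/(3 - 2*(2 + 0))**2) = (-5 - 4)*(9*(6 - 2*2)**2/(3 - 2*2)**2) = -81*(6 - 4)**2/(3 - 4)**2 = -81*2**2/(-1)**2 = -81*4 = -9*36 = -324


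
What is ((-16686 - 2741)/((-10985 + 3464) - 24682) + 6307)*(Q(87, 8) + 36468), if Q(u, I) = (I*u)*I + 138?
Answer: 8566540948152/32203 ≈ 2.6602e+8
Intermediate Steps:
Q(u, I) = 138 + u*I**2 (Q(u, I) = u*I**2 + 138 = 138 + u*I**2)
((-16686 - 2741)/((-10985 + 3464) - 24682) + 6307)*(Q(87, 8) + 36468) = ((-16686 - 2741)/((-10985 + 3464) - 24682) + 6307)*((138 + 87*8**2) + 36468) = (-19427/(-7521 - 24682) + 6307)*((138 + 87*64) + 36468) = (-19427/(-32203) + 6307)*((138 + 5568) + 36468) = (-19427*(-1/32203) + 6307)*(5706 + 36468) = (19427/32203 + 6307)*42174 = (203123748/32203)*42174 = 8566540948152/32203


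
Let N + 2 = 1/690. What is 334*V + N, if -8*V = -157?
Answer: 9042797/1380 ≈ 6552.8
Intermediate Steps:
V = 157/8 (V = -1/8*(-157) = 157/8 ≈ 19.625)
N = -1379/690 (N = -2 + 1/690 = -1379/690 ≈ -1.9986)
334*V + N = 334*(157/8) - 1379/690 = 26219/4 - 1379/690 = 9042797/1380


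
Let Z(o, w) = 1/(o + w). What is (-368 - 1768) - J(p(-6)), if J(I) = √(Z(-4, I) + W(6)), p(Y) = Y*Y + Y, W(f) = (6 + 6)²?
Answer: -2136 - √97370/26 ≈ -2148.0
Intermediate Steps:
W(f) = 144 (W(f) = 12² = 144)
p(Y) = Y + Y² (p(Y) = Y² + Y = Y + Y²)
J(I) = √(144 + 1/(-4 + I)) (J(I) = √(1/(-4 + I) + 144) = √(144 + 1/(-4 + I)))
(-368 - 1768) - J(p(-6)) = (-368 - 1768) - √((-575 + 144*(-6*(1 - 6)))/(-4 - 6*(1 - 6))) = -2136 - √((-575 + 144*(-6*(-5)))/(-4 - 6*(-5))) = -2136 - √((-575 + 144*30)/(-4 + 30)) = -2136 - √((-575 + 4320)/26) = -2136 - √((1/26)*3745) = -2136 - √(3745/26) = -2136 - √97370/26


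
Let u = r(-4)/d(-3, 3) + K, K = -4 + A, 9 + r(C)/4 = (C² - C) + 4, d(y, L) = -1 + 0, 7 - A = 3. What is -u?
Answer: 60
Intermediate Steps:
A = 4 (A = 7 - 1*3 = 7 - 3 = 4)
d(y, L) = -1
r(C) = -20 - 4*C + 4*C² (r(C) = -36 + 4*((C² - C) + 4) = -36 + 4*(4 + C² - C) = -36 + (16 - 4*C + 4*C²) = -20 - 4*C + 4*C²)
K = 0 (K = -4 + 4 = 0)
u = -60 (u = (-20 - 4*(-4) + 4*(-4)²)/(-1) + 0 = -(-20 + 16 + 4*16) + 0 = -(-20 + 16 + 64) + 0 = -1*60 + 0 = -60 + 0 = -60)
-u = -1*(-60) = 60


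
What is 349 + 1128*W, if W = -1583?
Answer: -1785275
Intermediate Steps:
349 + 1128*W = 349 + 1128*(-1583) = 349 - 1785624 = -1785275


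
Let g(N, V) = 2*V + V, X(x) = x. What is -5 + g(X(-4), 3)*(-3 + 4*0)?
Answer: -32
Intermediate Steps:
g(N, V) = 3*V
-5 + g(X(-4), 3)*(-3 + 4*0) = -5 + (3*3)*(-3 + 4*0) = -5 + 9*(-3 + 0) = -5 + 9*(-3) = -5 - 27 = -32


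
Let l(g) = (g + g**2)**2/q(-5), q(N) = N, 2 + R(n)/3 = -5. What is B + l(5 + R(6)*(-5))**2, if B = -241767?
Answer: 889042754670633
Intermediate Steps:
R(n) = -21 (R(n) = -6 + 3*(-5) = -6 - 15 = -21)
l(g) = -(g + g**2)**2/5 (l(g) = (g + g**2)**2/(-5) = (g + g**2)**2*(-1/5) = -(g + g**2)**2/5)
B + l(5 + R(6)*(-5))**2 = -241767 + (-(5 - 21*(-5))**2*(1 + (5 - 21*(-5)))**2/5)**2 = -241767 + (-(5 + 105)**2*(1 + (5 + 105))**2/5)**2 = -241767 + (-1/5*110**2*(1 + 110)**2)**2 = -241767 + (-1/5*12100*111**2)**2 = -241767 + (-1/5*12100*12321)**2 = -241767 + (-29816820)**2 = -241767 + 889042754912400 = 889042754670633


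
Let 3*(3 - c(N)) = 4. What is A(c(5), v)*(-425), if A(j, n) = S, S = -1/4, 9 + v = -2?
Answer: 425/4 ≈ 106.25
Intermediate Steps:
v = -11 (v = -9 - 2 = -11)
c(N) = 5/3 (c(N) = 3 - ⅓*4 = 3 - 4/3 = 5/3)
S = -¼ (S = -1*¼ = -¼ ≈ -0.25000)
A(j, n) = -¼
A(c(5), v)*(-425) = -¼*(-425) = 425/4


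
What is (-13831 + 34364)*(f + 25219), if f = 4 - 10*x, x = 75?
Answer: 502504109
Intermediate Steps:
f = -746 (f = 4 - 10*75 = 4 - 750 = -746)
(-13831 + 34364)*(f + 25219) = (-13831 + 34364)*(-746 + 25219) = 20533*24473 = 502504109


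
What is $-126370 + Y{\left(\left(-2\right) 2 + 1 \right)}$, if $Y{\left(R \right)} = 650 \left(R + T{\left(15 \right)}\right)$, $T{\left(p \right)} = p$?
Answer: $-118570$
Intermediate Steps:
$Y{\left(R \right)} = 9750 + 650 R$ ($Y{\left(R \right)} = 650 \left(R + 15\right) = 650 \left(15 + R\right) = 9750 + 650 R$)
$-126370 + Y{\left(\left(-2\right) 2 + 1 \right)} = -126370 + \left(9750 + 650 \left(\left(-2\right) 2 + 1\right)\right) = -126370 + \left(9750 + 650 \left(-4 + 1\right)\right) = -126370 + \left(9750 + 650 \left(-3\right)\right) = -126370 + \left(9750 - 1950\right) = -126370 + 7800 = -118570$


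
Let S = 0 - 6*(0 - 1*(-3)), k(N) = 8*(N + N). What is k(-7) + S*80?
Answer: -1552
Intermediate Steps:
k(N) = 16*N (k(N) = 8*(2*N) = 16*N)
S = -18 (S = 0 - 6*(0 + 3) = 0 - 6*3 = 0 - 18 = -18)
k(-7) + S*80 = 16*(-7) - 18*80 = -112 - 1440 = -1552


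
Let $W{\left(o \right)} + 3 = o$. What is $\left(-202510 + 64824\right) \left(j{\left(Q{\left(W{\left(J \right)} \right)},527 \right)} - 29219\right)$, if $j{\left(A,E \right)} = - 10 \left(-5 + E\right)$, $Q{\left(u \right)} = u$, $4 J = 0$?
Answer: $4741768154$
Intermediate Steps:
$J = 0$ ($J = \frac{1}{4} \cdot 0 = 0$)
$W{\left(o \right)} = -3 + o$
$j{\left(A,E \right)} = 50 - 10 E$
$\left(-202510 + 64824\right) \left(j{\left(Q{\left(W{\left(J \right)} \right)},527 \right)} - 29219\right) = \left(-202510 + 64824\right) \left(\left(50 - 5270\right) - 29219\right) = - 137686 \left(\left(50 - 5270\right) - 29219\right) = - 137686 \left(-5220 - 29219\right) = \left(-137686\right) \left(-34439\right) = 4741768154$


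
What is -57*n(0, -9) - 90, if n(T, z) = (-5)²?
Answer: -1515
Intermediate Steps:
n(T, z) = 25
-57*n(0, -9) - 90 = -57*25 - 90 = -1425 - 90 = -1515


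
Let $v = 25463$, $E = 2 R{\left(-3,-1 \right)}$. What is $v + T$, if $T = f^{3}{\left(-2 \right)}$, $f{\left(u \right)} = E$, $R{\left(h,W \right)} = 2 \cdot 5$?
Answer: $33463$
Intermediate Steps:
$R{\left(h,W \right)} = 10$
$E = 20$ ($E = 2 \cdot 10 = 20$)
$f{\left(u \right)} = 20$
$T = 8000$ ($T = 20^{3} = 8000$)
$v + T = 25463 + 8000 = 33463$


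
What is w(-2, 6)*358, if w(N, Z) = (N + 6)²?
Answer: 5728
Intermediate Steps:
w(N, Z) = (6 + N)²
w(-2, 6)*358 = (6 - 2)²*358 = 4²*358 = 16*358 = 5728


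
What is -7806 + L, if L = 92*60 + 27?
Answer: -2259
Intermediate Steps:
L = 5547 (L = 5520 + 27 = 5547)
-7806 + L = -7806 + 5547 = -2259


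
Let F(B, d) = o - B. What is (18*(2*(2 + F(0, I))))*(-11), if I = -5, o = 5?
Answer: -2772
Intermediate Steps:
F(B, d) = 5 - B
(18*(2*(2 + F(0, I))))*(-11) = (18*(2*(2 + (5 - 1*0))))*(-11) = (18*(2*(2 + (5 + 0))))*(-11) = (18*(2*(2 + 5)))*(-11) = (18*(2*7))*(-11) = (18*14)*(-11) = 252*(-11) = -2772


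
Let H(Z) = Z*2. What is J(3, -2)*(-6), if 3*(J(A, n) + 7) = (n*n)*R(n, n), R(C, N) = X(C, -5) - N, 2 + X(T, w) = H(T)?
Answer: 74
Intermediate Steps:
H(Z) = 2*Z
X(T, w) = -2 + 2*T
R(C, N) = -2 - N + 2*C (R(C, N) = (-2 + 2*C) - N = -2 - N + 2*C)
J(A, n) = -7 + n²*(-2 + n)/3 (J(A, n) = -7 + ((n*n)*(-2 - n + 2*n))/3 = -7 + (n²*(-2 + n))/3 = -7 + n²*(-2 + n)/3)
J(3, -2)*(-6) = (-7 + (⅓)*(-2)²*(-2 - 2))*(-6) = (-7 + (⅓)*4*(-4))*(-6) = (-7 - 16/3)*(-6) = -37/3*(-6) = 74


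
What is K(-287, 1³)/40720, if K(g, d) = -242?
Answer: -121/20360 ≈ -0.0059430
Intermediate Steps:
K(-287, 1³)/40720 = -242/40720 = -242*1/40720 = -121/20360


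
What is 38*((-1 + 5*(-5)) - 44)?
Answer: -2660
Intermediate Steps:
38*((-1 + 5*(-5)) - 44) = 38*((-1 - 25) - 44) = 38*(-26 - 44) = 38*(-70) = -2660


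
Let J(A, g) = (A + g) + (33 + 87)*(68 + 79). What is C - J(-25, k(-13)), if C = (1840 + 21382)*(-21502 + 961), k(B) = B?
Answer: -477020704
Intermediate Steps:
C = -477003102 (C = 23222*(-20541) = -477003102)
J(A, g) = 17640 + A + g (J(A, g) = (A + g) + 120*147 = (A + g) + 17640 = 17640 + A + g)
C - J(-25, k(-13)) = -477003102 - (17640 - 25 - 13) = -477003102 - 1*17602 = -477003102 - 17602 = -477020704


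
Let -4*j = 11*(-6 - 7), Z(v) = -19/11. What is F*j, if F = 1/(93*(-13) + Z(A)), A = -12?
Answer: -1573/53272 ≈ -0.029528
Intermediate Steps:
Z(v) = -19/11 (Z(v) = -19*1/11 = -19/11)
F = -11/13318 (F = 1/(93*(-13) - 19/11) = 1/(-1209 - 19/11) = 1/(-13318/11) = -11/13318 ≈ -0.00082595)
j = 143/4 (j = -11*(-6 - 7)/4 = -11*(-13)/4 = -¼*(-143) = 143/4 ≈ 35.750)
F*j = -11/13318*143/4 = -1573/53272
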